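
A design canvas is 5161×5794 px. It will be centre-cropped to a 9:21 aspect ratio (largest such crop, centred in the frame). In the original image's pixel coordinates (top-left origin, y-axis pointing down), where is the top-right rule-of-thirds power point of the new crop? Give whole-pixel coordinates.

5161/5794 > 9/21, so the 9:21 crop keeps the full height 5794 and trims width to 5794 × 9/21 = 2483.14 px.
Left offset = (5161 − 2483.14)/2 = 1338.93 px; top offset = 0.
Top-right is two-thirds across and one-third down within the crop:
x = 1338.93 + 2 × 2483.14/3 ≈ 2994; y = 0.00 + 1 × 5794.00/3 ≈ 1931.

x = 2994 px, y = 1931 px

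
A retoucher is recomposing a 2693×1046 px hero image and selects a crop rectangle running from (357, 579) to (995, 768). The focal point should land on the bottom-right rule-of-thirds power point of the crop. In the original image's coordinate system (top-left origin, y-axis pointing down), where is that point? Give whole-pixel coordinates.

x = 782 px, y = 705 px

Crop width = 995 − 357 = 638 px; one third is 212.67 px.
Crop height = 768 − 579 = 189 px; one third is 63.00 px.
The bottom-right point is two-thirds across and two-thirds down within the crop:
x = 357 + 2 × 212.67 ≈ 782; y = 579 + 2 × 63.00 ≈ 705.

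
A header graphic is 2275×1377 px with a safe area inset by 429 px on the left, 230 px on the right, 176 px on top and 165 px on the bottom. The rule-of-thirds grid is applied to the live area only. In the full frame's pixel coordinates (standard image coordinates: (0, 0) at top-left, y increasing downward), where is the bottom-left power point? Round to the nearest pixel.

x = 968 px, y = 867 px

Content width = 2275 − 429 − 230 = 1616 px; content height = 1377 − 176 − 165 = 1036 px.
Bottom-left is one-third across and two-thirds down within the live area.
x = 429 + 1 × 1616/3 = 429 + 538.67 ≈ 968
y = 176 + 2 × 1036/3 = 176 + 690.67 ≈ 867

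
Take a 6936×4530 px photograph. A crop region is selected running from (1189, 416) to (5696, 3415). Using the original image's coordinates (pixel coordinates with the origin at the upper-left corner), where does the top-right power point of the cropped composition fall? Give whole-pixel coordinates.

Crop width = 5696 − 1189 = 4507 px; one third is 1502.33 px.
Crop height = 3415 − 416 = 2999 px; one third is 999.67 px.
The top-right point is two-thirds across and one-third down within the crop:
x = 1189 + 2 × 1502.33 ≈ 4194; y = 416 + 1 × 999.67 ≈ 1416.

x = 4194 px, y = 1416 px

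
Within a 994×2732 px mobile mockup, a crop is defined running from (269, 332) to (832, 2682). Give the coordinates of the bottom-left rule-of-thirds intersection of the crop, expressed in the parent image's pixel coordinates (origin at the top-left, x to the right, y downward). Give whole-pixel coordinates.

Crop width = 832 − 269 = 563 px; one third is 187.67 px.
Crop height = 2682 − 332 = 2350 px; one third is 783.33 px.
The bottom-left point is one-third across and two-thirds down within the crop:
x = 269 + 1 × 187.67 ≈ 457; y = 332 + 2 × 783.33 ≈ 1899.

x = 457 px, y = 1899 px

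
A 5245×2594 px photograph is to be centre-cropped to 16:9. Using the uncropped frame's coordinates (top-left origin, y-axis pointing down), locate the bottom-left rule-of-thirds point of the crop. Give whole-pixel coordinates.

5245/2594 > 16/9, so the 16:9 crop keeps the full height 2594 and trims width to 2594 × 16/9 = 4611.56 px.
Left offset = (5245 − 4611.56)/2 = 316.72 px; top offset = 0.
Bottom-left is one-third across and two-thirds down within the crop:
x = 316.72 + 1 × 4611.56/3 ≈ 1854; y = 0.00 + 2 × 2594.00/3 ≈ 1729.

(1854, 1729)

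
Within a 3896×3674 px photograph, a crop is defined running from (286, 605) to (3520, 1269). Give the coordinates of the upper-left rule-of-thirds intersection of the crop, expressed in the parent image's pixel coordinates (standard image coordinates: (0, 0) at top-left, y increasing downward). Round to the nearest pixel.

x = 1364 px, y = 826 px

Crop width = 3520 − 286 = 3234 px; one third is 1078.00 px.
Crop height = 1269 − 605 = 664 px; one third is 221.33 px.
The upper-left point is one-third across and one-third down within the crop:
x = 286 + 1 × 1078.00 ≈ 1364; y = 605 + 1 × 221.33 ≈ 826.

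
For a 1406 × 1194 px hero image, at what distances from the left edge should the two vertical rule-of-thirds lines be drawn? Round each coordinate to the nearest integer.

x = 469 px and x = 937 px

1406 / 3 = 468.67, so the vertical lines sit at one and two thirds of 1406.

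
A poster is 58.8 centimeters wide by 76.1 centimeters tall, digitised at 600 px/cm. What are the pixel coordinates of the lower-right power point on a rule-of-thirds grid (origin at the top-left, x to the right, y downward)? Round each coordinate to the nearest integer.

(23520, 30440)

In pixels the canvas is 58.8 × 600 = 35280 wide and 76.1 × 600 = 45660 tall.
The lower-right point is two-thirds across and two-thirds down:
x = 2 × 35280/3 ≈ 23520; y = 2 × 45660/3 ≈ 30440.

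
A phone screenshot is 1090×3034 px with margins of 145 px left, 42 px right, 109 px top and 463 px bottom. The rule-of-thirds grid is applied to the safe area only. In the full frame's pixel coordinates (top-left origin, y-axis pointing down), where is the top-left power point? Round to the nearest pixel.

(446, 930)

Content width = 1090 − 145 − 42 = 903 px; content height = 3034 − 109 − 463 = 2462 px.
Top-left is one-third across and one-third down within the safe area.
x = 145 + 1 × 903/3 = 145 + 301.00 ≈ 446
y = 109 + 1 × 2462/3 = 109 + 820.67 ≈ 930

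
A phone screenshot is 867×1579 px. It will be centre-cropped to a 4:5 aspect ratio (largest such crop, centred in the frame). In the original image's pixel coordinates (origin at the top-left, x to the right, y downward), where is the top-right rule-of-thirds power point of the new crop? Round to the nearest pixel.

867/1579 < 4/5, so the 4:5 crop keeps the full width 867 and trims height to 867 × 5/4 = 1083.75 px.
Top offset = (1579 − 1083.75)/2 = 247.62 px; left offset = 0.
Top-right is two-thirds across and one-third down within the crop:
x = 0.00 + 2 × 867.00/3 ≈ 578; y = 247.62 + 1 × 1083.75/3 ≈ 609.

x = 578 px, y = 609 px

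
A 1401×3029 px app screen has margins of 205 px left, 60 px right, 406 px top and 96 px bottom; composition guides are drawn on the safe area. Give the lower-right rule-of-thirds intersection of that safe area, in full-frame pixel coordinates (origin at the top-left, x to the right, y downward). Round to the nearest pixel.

Content width = 1401 − 205 − 60 = 1136 px; content height = 3029 − 406 − 96 = 2527 px.
Lower-right is two-thirds across and two-thirds down within the safe area.
x = 205 + 2 × 1136/3 = 205 + 757.33 ≈ 962
y = 406 + 2 × 2527/3 = 406 + 1684.67 ≈ 2091

(962, 2091)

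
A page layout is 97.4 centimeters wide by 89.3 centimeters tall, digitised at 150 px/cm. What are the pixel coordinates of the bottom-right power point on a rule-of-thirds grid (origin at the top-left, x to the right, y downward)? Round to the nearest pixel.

(9740, 8930)

In pixels the canvas is 97.4 × 150 = 14610 wide and 89.3 × 150 = 13395 tall.
The bottom-right point is two-thirds across and two-thirds down:
x = 2 × 14610/3 ≈ 9740; y = 2 × 13395/3 ≈ 8930.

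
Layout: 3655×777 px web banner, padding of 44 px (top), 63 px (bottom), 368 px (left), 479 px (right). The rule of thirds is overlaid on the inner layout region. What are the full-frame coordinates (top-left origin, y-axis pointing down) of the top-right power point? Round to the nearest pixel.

x = 2240 px, y = 267 px

Content width = 3655 − 368 − 479 = 2808 px; content height = 777 − 44 − 63 = 670 px.
Top-right is two-thirds across and one-third down within the inner layout region.
x = 368 + 2 × 2808/3 = 368 + 1872.00 ≈ 2240
y = 44 + 1 × 670/3 = 44 + 223.33 ≈ 267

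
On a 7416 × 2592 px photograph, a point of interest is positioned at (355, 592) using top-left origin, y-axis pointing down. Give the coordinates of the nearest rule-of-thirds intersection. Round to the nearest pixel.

Third lines: x ∈ {2472, 4944}, y ∈ {864, 1728}.
355 is closer to x = 2472; 592 is closer to y = 864.
So the nearest intersection is the upper-left power point.

(2472, 864)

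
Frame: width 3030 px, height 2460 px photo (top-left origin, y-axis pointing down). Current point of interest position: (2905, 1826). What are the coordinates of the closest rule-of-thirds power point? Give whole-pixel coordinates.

x = 2020 px, y = 1640 px

Third lines: x ∈ {1010, 2020}, y ∈ {820, 1640}.
2905 is closer to x = 2020; 1826 is closer to y = 1640.
So the nearest intersection is the lower-right power point.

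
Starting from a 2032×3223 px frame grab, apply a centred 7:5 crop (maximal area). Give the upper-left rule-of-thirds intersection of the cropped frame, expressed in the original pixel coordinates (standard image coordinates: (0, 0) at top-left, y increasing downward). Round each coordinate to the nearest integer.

(677, 1370)

2032/3223 < 7/5, so the 7:5 crop keeps the full width 2032 and trims height to 2032 × 5/7 = 1451.43 px.
Top offset = (3223 − 1451.43)/2 = 885.79 px; left offset = 0.
Upper-left is one-third across and one-third down within the crop:
x = 0.00 + 1 × 2032.00/3 ≈ 677; y = 885.79 + 1 × 1451.43/3 ≈ 1370.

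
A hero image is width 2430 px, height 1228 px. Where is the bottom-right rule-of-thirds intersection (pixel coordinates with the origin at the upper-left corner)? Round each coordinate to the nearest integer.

(1620, 819)

The bottom-right point sits two-thirds of the way across and two-thirds of the way down.
x = 2 × 2430/3 ≈ 1620; y = 2 × 1228/3 ≈ 819.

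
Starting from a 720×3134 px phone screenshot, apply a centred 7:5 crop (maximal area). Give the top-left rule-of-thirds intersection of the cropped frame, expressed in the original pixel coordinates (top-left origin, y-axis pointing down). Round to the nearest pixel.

(240, 1481)

720/3134 < 7/5, so the 7:5 crop keeps the full width 720 and trims height to 720 × 5/7 = 514.29 px.
Top offset = (3134 − 514.29)/2 = 1309.86 px; left offset = 0.
Top-left is one-third across and one-third down within the crop:
x = 0.00 + 1 × 720.00/3 ≈ 240; y = 1309.86 + 1 × 514.29/3 ≈ 1481.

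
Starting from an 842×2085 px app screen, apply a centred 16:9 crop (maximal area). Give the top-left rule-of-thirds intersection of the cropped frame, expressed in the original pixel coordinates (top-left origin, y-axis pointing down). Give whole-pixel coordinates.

842/2085 < 16/9, so the 16:9 crop keeps the full width 842 and trims height to 842 × 9/16 = 473.62 px.
Top offset = (2085 − 473.62)/2 = 805.69 px; left offset = 0.
Top-left is one-third across and one-third down within the crop:
x = 0.00 + 1 × 842.00/3 ≈ 281; y = 805.69 + 1 × 473.62/3 ≈ 964.

(281, 964)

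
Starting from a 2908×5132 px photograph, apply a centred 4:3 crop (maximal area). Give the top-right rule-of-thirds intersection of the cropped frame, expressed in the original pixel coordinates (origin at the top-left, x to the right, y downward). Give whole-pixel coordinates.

x = 1939 px, y = 2203 px

2908/5132 < 4/3, so the 4:3 crop keeps the full width 2908 and trims height to 2908 × 3/4 = 2181.00 px.
Top offset = (5132 − 2181.00)/2 = 1475.50 px; left offset = 0.
Top-right is two-thirds across and one-third down within the crop:
x = 0.00 + 2 × 2908.00/3 ≈ 1939; y = 1475.50 + 1 × 2181.00/3 ≈ 2203.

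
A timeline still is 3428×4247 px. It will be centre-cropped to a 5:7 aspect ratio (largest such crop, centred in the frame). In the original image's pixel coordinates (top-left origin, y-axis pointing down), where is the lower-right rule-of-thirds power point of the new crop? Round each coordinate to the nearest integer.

x = 2220 px, y = 2831 px

3428/4247 > 5/7, so the 5:7 crop keeps the full height 4247 and trims width to 4247 × 5/7 = 3033.57 px.
Left offset = (3428 − 3033.57)/2 = 197.21 px; top offset = 0.
Lower-right is two-thirds across and two-thirds down within the crop:
x = 197.21 + 2 × 3033.57/3 ≈ 2220; y = 0.00 + 2 × 4247.00/3 ≈ 2831.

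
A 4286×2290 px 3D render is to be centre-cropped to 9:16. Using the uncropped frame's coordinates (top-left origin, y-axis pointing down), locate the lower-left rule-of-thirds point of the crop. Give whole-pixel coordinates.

(1928, 1527)

4286/2290 > 9/16, so the 9:16 crop keeps the full height 2290 and trims width to 2290 × 9/16 = 1288.12 px.
Left offset = (4286 − 1288.12)/2 = 1498.94 px; top offset = 0.
Lower-left is one-third across and two-thirds down within the crop:
x = 1498.94 + 1 × 1288.12/3 ≈ 1928; y = 0.00 + 2 × 2290.00/3 ≈ 1527.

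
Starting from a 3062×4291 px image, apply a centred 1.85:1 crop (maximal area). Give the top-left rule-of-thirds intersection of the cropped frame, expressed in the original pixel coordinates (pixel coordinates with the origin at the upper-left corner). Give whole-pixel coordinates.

3062/4291 < 1.85/1, so the 1.85:1 crop keeps the full width 3062 and trims height to 3062 × 1/1.85 = 1655.14 px.
Top offset = (4291 − 1655.14)/2 = 1317.93 px; left offset = 0.
Top-left is one-third across and one-third down within the crop:
x = 0.00 + 1 × 3062.00/3 ≈ 1021; y = 1317.93 + 1 × 1655.14/3 ≈ 1870.

x = 1021 px, y = 1870 px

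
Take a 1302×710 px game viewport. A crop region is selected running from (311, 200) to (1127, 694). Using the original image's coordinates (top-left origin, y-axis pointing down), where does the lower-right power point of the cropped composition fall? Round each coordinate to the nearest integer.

Crop width = 1127 − 311 = 816 px; one third is 272.00 px.
Crop height = 694 − 200 = 494 px; one third is 164.67 px.
The lower-right point is two-thirds across and two-thirds down within the crop:
x = 311 + 2 × 272.00 ≈ 855; y = 200 + 2 × 164.67 ≈ 529.

x = 855 px, y = 529 px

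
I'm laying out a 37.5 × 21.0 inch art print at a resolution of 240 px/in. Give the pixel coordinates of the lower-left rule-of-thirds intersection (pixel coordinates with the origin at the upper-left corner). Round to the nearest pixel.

x = 3000 px, y = 3360 px

In pixels the canvas is 37.5 × 240 = 9000 wide and 21.0 × 240 = 5040 tall.
The lower-left point is one-third across and two-thirds down:
x = 1 × 9000/3 ≈ 3000; y = 2 × 5040/3 ≈ 3360.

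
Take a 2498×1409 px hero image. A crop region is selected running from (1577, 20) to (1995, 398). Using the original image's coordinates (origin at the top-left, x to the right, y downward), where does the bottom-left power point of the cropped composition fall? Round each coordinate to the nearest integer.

(1716, 272)

Crop width = 1995 − 1577 = 418 px; one third is 139.33 px.
Crop height = 398 − 20 = 378 px; one third is 126.00 px.
The bottom-left point is one-third across and two-thirds down within the crop:
x = 1577 + 1 × 139.33 ≈ 1716; y = 20 + 2 × 126.00 ≈ 272.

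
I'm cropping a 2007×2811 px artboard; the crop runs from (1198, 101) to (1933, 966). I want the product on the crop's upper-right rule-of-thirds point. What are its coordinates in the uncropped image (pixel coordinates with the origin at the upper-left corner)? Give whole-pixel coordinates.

(1688, 389)

Crop width = 1933 − 1198 = 735 px; one third is 245.00 px.
Crop height = 966 − 101 = 865 px; one third is 288.33 px.
The upper-right point is two-thirds across and one-third down within the crop:
x = 1198 + 2 × 245.00 ≈ 1688; y = 101 + 1 × 288.33 ≈ 389.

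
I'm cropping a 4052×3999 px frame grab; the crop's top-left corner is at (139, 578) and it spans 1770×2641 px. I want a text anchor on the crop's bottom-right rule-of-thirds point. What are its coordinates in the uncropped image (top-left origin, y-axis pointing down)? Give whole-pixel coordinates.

One third of the crop width 1770 is 590.00 px.
One third of the crop height 2641 is 880.33 px.
The bottom-right point is two-thirds across and two-thirds down within the crop:
x = 139 + 2 × 590.00 ≈ 1319; y = 578 + 2 × 880.33 ≈ 2339.

(1319, 2339)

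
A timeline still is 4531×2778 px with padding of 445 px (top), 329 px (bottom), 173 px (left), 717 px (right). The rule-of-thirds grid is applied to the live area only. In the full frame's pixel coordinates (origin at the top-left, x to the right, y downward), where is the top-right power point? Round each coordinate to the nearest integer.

x = 2600 px, y = 1113 px

Content width = 4531 − 173 − 717 = 3641 px; content height = 2778 − 445 − 329 = 2004 px.
Top-right is two-thirds across and one-third down within the live area.
x = 173 + 2 × 3641/3 = 173 + 2427.33 ≈ 2600
y = 445 + 1 × 2004/3 = 445 + 668.00 ≈ 1113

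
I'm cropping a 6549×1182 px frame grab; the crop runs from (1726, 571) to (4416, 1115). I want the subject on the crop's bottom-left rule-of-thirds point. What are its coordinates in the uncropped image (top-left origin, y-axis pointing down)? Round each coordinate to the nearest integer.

x = 2623 px, y = 934 px

Crop width = 4416 − 1726 = 2690 px; one third is 896.67 px.
Crop height = 1115 − 571 = 544 px; one third is 181.33 px.
The bottom-left point is one-third across and two-thirds down within the crop:
x = 1726 + 1 × 896.67 ≈ 2623; y = 571 + 2 × 181.33 ≈ 934.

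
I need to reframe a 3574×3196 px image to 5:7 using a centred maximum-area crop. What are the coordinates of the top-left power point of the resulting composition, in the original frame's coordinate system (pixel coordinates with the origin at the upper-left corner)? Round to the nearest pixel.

3574/3196 > 5/7, so the 5:7 crop keeps the full height 3196 and trims width to 3196 × 5/7 = 2282.86 px.
Left offset = (3574 − 2282.86)/2 = 645.57 px; top offset = 0.
Top-left is one-third across and one-third down within the crop:
x = 645.57 + 1 × 2282.86/3 ≈ 1407; y = 0.00 + 1 × 3196.00/3 ≈ 1065.

x = 1407 px, y = 1065 px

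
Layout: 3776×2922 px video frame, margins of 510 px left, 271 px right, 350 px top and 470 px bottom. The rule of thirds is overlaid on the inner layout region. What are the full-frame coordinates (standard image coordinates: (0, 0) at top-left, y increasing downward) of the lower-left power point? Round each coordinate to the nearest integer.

x = 1508 px, y = 1751 px

Content width = 3776 − 510 − 271 = 2995 px; content height = 2922 − 350 − 470 = 2102 px.
Lower-left is one-third across and two-thirds down within the inner layout region.
x = 510 + 1 × 2995/3 = 510 + 998.33 ≈ 1508
y = 350 + 2 × 2102/3 = 350 + 1401.33 ≈ 1751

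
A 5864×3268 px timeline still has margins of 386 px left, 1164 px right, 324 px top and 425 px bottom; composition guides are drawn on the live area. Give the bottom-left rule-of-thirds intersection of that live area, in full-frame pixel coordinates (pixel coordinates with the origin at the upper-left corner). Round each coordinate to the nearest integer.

Content width = 5864 − 386 − 1164 = 4314 px; content height = 3268 − 324 − 425 = 2519 px.
Bottom-left is one-third across and two-thirds down within the live area.
x = 386 + 1 × 4314/3 = 386 + 1438.00 ≈ 1824
y = 324 + 2 × 2519/3 = 324 + 1679.33 ≈ 2003

(1824, 2003)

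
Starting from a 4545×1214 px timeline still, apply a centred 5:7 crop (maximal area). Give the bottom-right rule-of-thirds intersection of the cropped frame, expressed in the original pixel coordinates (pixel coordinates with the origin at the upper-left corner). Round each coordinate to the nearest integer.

(2417, 809)

4545/1214 > 5/7, so the 5:7 crop keeps the full height 1214 and trims width to 1214 × 5/7 = 867.14 px.
Left offset = (4545 − 867.14)/2 = 1838.93 px; top offset = 0.
Bottom-right is two-thirds across and two-thirds down within the crop:
x = 1838.93 + 2 × 867.14/3 ≈ 2417; y = 0.00 + 2 × 1214.00/3 ≈ 809.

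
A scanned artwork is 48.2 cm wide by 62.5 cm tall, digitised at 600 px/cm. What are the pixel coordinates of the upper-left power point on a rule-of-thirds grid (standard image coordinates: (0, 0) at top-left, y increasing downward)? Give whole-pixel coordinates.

x = 9640 px, y = 12500 px

In pixels the canvas is 48.2 × 600 = 28920 wide and 62.5 × 600 = 37500 tall.
The upper-left point is one-third across and one-third down:
x = 1 × 28920/3 ≈ 9640; y = 1 × 37500/3 ≈ 12500.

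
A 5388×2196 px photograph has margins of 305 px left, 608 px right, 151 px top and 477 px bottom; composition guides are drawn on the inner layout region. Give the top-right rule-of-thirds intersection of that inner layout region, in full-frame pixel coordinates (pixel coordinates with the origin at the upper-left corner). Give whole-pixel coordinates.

(3288, 674)

Content width = 5388 − 305 − 608 = 4475 px; content height = 2196 − 151 − 477 = 1568 px.
Top-right is two-thirds across and one-third down within the inner layout region.
x = 305 + 2 × 4475/3 = 305 + 2983.33 ≈ 3288
y = 151 + 1 × 1568/3 = 151 + 522.67 ≈ 674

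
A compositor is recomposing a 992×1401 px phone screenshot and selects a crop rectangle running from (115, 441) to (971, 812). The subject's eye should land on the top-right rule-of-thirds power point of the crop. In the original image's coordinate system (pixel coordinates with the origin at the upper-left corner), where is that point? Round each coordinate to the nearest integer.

Crop width = 971 − 115 = 856 px; one third is 285.33 px.
Crop height = 812 − 441 = 371 px; one third is 123.67 px.
The top-right point is two-thirds across and one-third down within the crop:
x = 115 + 2 × 285.33 ≈ 686; y = 441 + 1 × 123.67 ≈ 565.

(686, 565)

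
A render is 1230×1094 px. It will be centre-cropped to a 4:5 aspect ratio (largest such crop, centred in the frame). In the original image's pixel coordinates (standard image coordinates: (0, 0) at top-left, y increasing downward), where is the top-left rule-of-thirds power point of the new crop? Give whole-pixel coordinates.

1230/1094 > 4/5, so the 4:5 crop keeps the full height 1094 and trims width to 1094 × 4/5 = 875.20 px.
Left offset = (1230 − 875.20)/2 = 177.40 px; top offset = 0.
Top-left is one-third across and one-third down within the crop:
x = 177.40 + 1 × 875.20/3 ≈ 469; y = 0.00 + 1 × 1094.00/3 ≈ 365.

(469, 365)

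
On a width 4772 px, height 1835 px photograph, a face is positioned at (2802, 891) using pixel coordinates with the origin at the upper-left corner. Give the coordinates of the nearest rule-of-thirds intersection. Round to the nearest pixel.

x = 3181 px, y = 612 px

Third lines: x ∈ {1591, 3181}, y ∈ {612, 1223}.
2802 is closer to x = 3181; 891 is closer to y = 612.
So the nearest intersection is the upper-right power point.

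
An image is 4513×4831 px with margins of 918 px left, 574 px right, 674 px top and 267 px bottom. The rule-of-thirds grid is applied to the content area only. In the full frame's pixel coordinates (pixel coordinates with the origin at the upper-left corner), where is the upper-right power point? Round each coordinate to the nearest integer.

(2932, 1971)

Content width = 4513 − 918 − 574 = 3021 px; content height = 4831 − 674 − 267 = 3890 px.
Upper-right is two-thirds across and one-third down within the content area.
x = 918 + 2 × 3021/3 = 918 + 2014.00 ≈ 2932
y = 674 + 1 × 3890/3 = 674 + 1296.67 ≈ 1971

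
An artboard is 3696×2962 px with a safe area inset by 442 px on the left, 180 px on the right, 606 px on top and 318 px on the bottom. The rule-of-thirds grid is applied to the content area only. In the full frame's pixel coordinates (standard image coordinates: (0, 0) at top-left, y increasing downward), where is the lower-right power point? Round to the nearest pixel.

Content width = 3696 − 442 − 180 = 3074 px; content height = 2962 − 606 − 318 = 2038 px.
Lower-right is two-thirds across and two-thirds down within the content area.
x = 442 + 2 × 3074/3 = 442 + 2049.33 ≈ 2491
y = 606 + 2 × 2038/3 = 606 + 1358.67 ≈ 1965

x = 2491 px, y = 1965 px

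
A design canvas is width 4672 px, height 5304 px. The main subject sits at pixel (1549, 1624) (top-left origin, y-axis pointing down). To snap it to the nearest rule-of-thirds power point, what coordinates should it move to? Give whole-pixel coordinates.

Third lines: x ∈ {1557, 3115}, y ∈ {1768, 3536}.
1549 is closer to x = 1557; 1624 is closer to y = 1768.
So the nearest intersection is the upper-left power point.

x = 1557 px, y = 1768 px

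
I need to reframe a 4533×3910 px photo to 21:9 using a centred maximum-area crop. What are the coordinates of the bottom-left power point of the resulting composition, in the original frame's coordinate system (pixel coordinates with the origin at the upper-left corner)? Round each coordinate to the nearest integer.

4533/3910 < 21/9, so the 21:9 crop keeps the full width 4533 and trims height to 4533 × 9/21 = 1942.71 px.
Top offset = (3910 − 1942.71)/2 = 983.64 px; left offset = 0.
Bottom-left is one-third across and two-thirds down within the crop:
x = 0.00 + 1 × 4533.00/3 ≈ 1511; y = 983.64 + 2 × 1942.71/3 ≈ 2279.

(1511, 2279)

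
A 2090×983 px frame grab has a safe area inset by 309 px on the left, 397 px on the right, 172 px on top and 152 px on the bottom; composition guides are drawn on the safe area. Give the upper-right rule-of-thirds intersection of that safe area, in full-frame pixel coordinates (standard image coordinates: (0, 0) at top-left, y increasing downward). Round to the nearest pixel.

(1232, 392)

Content width = 2090 − 309 − 397 = 1384 px; content height = 983 − 172 − 152 = 659 px.
Upper-right is two-thirds across and one-third down within the safe area.
x = 309 + 2 × 1384/3 = 309 + 922.67 ≈ 1232
y = 172 + 1 × 659/3 = 172 + 219.67 ≈ 392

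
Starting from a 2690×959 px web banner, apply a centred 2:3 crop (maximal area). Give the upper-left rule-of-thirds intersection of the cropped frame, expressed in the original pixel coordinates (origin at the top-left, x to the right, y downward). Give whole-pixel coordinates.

2690/959 > 2/3, so the 2:3 crop keeps the full height 959 and trims width to 959 × 2/3 = 639.33 px.
Left offset = (2690 − 639.33)/2 = 1025.33 px; top offset = 0.
Upper-left is one-third across and one-third down within the crop:
x = 1025.33 + 1 × 639.33/3 ≈ 1238; y = 0.00 + 1 × 959.00/3 ≈ 320.

x = 1238 px, y = 320 px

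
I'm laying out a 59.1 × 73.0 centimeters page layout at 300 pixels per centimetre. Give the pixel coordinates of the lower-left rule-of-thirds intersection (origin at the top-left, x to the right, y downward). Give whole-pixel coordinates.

(5910, 14600)

In pixels the canvas is 59.1 × 300 = 17730 wide and 73.0 × 300 = 21900 tall.
The lower-left point is one-third across and two-thirds down:
x = 1 × 17730/3 ≈ 5910; y = 2 × 21900/3 ≈ 14600.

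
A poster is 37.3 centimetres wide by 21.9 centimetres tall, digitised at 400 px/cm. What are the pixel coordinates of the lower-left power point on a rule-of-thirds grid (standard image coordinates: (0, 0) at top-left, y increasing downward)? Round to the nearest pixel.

(4973, 5840)

In pixels the canvas is 37.3 × 400 = 14920 wide and 21.9 × 400 = 8760 tall.
The lower-left point is one-third across and two-thirds down:
x = 1 × 14920/3 ≈ 4973; y = 2 × 8760/3 ≈ 5840.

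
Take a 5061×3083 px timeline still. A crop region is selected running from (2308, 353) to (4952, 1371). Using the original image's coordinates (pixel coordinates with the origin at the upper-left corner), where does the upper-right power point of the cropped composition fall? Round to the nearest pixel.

Crop width = 4952 − 2308 = 2644 px; one third is 881.33 px.
Crop height = 1371 − 353 = 1018 px; one third is 339.33 px.
The upper-right point is two-thirds across and one-third down within the crop:
x = 2308 + 2 × 881.33 ≈ 4071; y = 353 + 1 × 339.33 ≈ 692.

(4071, 692)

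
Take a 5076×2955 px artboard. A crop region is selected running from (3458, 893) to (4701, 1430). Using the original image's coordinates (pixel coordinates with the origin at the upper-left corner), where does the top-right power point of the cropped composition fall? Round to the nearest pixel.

(4287, 1072)

Crop width = 4701 − 3458 = 1243 px; one third is 414.33 px.
Crop height = 1430 − 893 = 537 px; one third is 179.00 px.
The top-right point is two-thirds across and one-third down within the crop:
x = 3458 + 2 × 414.33 ≈ 4287; y = 893 + 1 × 179.00 ≈ 1072.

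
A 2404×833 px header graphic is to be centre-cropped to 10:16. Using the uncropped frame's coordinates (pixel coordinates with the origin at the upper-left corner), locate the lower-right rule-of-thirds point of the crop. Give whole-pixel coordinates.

2404/833 > 10/16, so the 10:16 crop keeps the full height 833 and trims width to 833 × 10/16 = 520.62 px.
Left offset = (2404 − 520.62)/2 = 941.69 px; top offset = 0.
Lower-right is two-thirds across and two-thirds down within the crop:
x = 941.69 + 2 × 520.62/3 ≈ 1289; y = 0.00 + 2 × 833.00/3 ≈ 555.

x = 1289 px, y = 555 px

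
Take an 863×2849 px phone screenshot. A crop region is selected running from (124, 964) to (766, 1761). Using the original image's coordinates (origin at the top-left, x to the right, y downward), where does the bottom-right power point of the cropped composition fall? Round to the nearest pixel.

Crop width = 766 − 124 = 642 px; one third is 214.00 px.
Crop height = 1761 − 964 = 797 px; one third is 265.67 px.
The bottom-right point is two-thirds across and two-thirds down within the crop:
x = 124 + 2 × 214.00 ≈ 552; y = 964 + 2 × 265.67 ≈ 1495.

(552, 1495)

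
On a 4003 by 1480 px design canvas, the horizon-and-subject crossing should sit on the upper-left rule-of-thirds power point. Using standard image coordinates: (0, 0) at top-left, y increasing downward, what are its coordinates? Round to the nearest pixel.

The upper-left point sits one-third of the way across and one-third of the way down.
x = 1 × 4003/3 ≈ 1334; y = 1 × 1480/3 ≈ 493.

(1334, 493)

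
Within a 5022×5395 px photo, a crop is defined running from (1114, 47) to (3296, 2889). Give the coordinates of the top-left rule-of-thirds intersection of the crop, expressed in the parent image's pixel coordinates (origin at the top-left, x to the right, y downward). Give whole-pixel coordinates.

Crop width = 3296 − 1114 = 2182 px; one third is 727.33 px.
Crop height = 2889 − 47 = 2842 px; one third is 947.33 px.
The top-left point is one-third across and one-third down within the crop:
x = 1114 + 1 × 727.33 ≈ 1841; y = 47 + 1 × 947.33 ≈ 994.

x = 1841 px, y = 994 px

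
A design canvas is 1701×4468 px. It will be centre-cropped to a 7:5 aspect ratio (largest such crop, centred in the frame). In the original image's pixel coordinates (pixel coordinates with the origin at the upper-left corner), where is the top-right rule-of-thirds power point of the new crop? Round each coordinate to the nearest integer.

x = 1134 px, y = 2032 px

1701/4468 < 7/5, so the 7:5 crop keeps the full width 1701 and trims height to 1701 × 5/7 = 1215.00 px.
Top offset = (4468 − 1215.00)/2 = 1626.50 px; left offset = 0.
Top-right is two-thirds across and one-third down within the crop:
x = 0.00 + 2 × 1701.00/3 ≈ 1134; y = 1626.50 + 1 × 1215.00/3 ≈ 2032.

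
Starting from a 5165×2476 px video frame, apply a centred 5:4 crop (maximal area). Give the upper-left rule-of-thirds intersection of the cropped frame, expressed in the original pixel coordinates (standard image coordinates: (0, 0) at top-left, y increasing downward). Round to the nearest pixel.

5165/2476 > 5/4, so the 5:4 crop keeps the full height 2476 and trims width to 2476 × 5/4 = 3095.00 px.
Left offset = (5165 − 3095.00)/2 = 1035.00 px; top offset = 0.
Upper-left is one-third across and one-third down within the crop:
x = 1035.00 + 1 × 3095.00/3 ≈ 2067; y = 0.00 + 1 × 2476.00/3 ≈ 825.

(2067, 825)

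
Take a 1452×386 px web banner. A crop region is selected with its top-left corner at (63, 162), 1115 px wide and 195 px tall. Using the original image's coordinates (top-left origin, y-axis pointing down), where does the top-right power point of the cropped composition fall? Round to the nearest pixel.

One third of the crop width 1115 is 371.67 px.
One third of the crop height 195 is 65.00 px.
The top-right point is two-thirds across and one-third down within the crop:
x = 63 + 2 × 371.67 ≈ 806; y = 162 + 1 × 65.00 ≈ 227.

x = 806 px, y = 227 px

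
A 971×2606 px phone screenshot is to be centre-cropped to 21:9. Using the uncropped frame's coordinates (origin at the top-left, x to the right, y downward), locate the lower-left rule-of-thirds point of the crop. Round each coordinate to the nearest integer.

(324, 1372)

971/2606 < 21/9, so the 21:9 crop keeps the full width 971 and trims height to 971 × 9/21 = 416.14 px.
Top offset = (2606 − 416.14)/2 = 1094.93 px; left offset = 0.
Lower-left is one-third across and two-thirds down within the crop:
x = 0.00 + 1 × 971.00/3 ≈ 324; y = 1094.93 + 2 × 416.14/3 ≈ 1372.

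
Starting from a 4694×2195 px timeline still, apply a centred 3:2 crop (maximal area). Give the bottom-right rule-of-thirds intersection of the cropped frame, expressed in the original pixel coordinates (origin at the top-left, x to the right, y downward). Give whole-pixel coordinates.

x = 2896 px, y = 1463 px

4694/2195 > 3/2, so the 3:2 crop keeps the full height 2195 and trims width to 2195 × 3/2 = 3292.50 px.
Left offset = (4694 − 3292.50)/2 = 700.75 px; top offset = 0.
Bottom-right is two-thirds across and two-thirds down within the crop:
x = 700.75 + 2 × 3292.50/3 ≈ 2896; y = 0.00 + 2 × 2195.00/3 ≈ 1463.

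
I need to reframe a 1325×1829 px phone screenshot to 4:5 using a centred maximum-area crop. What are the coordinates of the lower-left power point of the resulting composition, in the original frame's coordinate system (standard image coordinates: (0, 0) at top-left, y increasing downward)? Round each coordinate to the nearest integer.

x = 442 px, y = 1191 px

1325/1829 < 4/5, so the 4:5 crop keeps the full width 1325 and trims height to 1325 × 5/4 = 1656.25 px.
Top offset = (1829 − 1656.25)/2 = 86.38 px; left offset = 0.
Lower-left is one-third across and two-thirds down within the crop:
x = 0.00 + 1 × 1325.00/3 ≈ 442; y = 86.38 + 2 × 1656.25/3 ≈ 1191.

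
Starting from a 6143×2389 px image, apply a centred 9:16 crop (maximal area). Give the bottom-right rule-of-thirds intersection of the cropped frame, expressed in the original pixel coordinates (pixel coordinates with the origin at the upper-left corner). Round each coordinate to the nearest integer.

(3295, 1593)

6143/2389 > 9/16, so the 9:16 crop keeps the full height 2389 and trims width to 2389 × 9/16 = 1343.81 px.
Left offset = (6143 − 1343.81)/2 = 2399.59 px; top offset = 0.
Bottom-right is two-thirds across and two-thirds down within the crop:
x = 2399.59 + 2 × 1343.81/3 ≈ 3295; y = 0.00 + 2 × 2389.00/3 ≈ 1593.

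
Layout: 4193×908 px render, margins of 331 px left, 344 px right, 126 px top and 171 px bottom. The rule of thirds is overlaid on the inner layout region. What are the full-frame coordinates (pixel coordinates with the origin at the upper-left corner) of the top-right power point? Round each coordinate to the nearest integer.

(2676, 330)

Content width = 4193 − 331 − 344 = 3518 px; content height = 908 − 126 − 171 = 611 px.
Top-right is two-thirds across and one-third down within the inner layout region.
x = 331 + 2 × 3518/3 = 331 + 2345.33 ≈ 2676
y = 126 + 1 × 611/3 = 126 + 203.67 ≈ 330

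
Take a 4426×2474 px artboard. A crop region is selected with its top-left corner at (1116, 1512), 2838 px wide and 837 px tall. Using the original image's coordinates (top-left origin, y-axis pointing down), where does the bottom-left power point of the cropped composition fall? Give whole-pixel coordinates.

x = 2062 px, y = 2070 px

One third of the crop width 2838 is 946.00 px.
One third of the crop height 837 is 279.00 px.
The bottom-left point is one-third across and two-thirds down within the crop:
x = 1116 + 1 × 946.00 ≈ 2062; y = 1512 + 2 × 279.00 ≈ 2070.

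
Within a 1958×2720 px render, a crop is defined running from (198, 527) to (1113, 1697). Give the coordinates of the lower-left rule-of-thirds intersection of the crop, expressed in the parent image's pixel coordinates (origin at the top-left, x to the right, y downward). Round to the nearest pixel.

(503, 1307)

Crop width = 1113 − 198 = 915 px; one third is 305.00 px.
Crop height = 1697 − 527 = 1170 px; one third is 390.00 px.
The lower-left point is one-third across and two-thirds down within the crop:
x = 198 + 1 × 305.00 ≈ 503; y = 527 + 2 × 390.00 ≈ 1307.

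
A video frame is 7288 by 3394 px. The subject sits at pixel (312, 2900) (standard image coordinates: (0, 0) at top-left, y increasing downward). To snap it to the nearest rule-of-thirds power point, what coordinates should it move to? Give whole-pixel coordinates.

x = 2429 px, y = 2263 px

Third lines: x ∈ {2429, 4859}, y ∈ {1131, 2263}.
312 is closer to x = 2429; 2900 is closer to y = 2263.
So the nearest intersection is the lower-left power point.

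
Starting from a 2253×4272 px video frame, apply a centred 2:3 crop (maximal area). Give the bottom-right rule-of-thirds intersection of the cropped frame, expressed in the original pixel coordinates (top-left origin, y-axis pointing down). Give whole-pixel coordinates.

2253/4272 < 2/3, so the 2:3 crop keeps the full width 2253 and trims height to 2253 × 3/2 = 3379.50 px.
Top offset = (4272 − 3379.50)/2 = 446.25 px; left offset = 0.
Bottom-right is two-thirds across and two-thirds down within the crop:
x = 0.00 + 2 × 2253.00/3 ≈ 1502; y = 446.25 + 2 × 3379.50/3 ≈ 2699.

x = 1502 px, y = 2699 px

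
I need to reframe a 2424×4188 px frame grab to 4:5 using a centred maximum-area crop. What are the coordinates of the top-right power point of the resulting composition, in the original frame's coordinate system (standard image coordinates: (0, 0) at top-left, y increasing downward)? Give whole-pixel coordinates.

(1616, 1589)

2424/4188 < 4/5, so the 4:5 crop keeps the full width 2424 and trims height to 2424 × 5/4 = 3030.00 px.
Top offset = (4188 − 3030.00)/2 = 579.00 px; left offset = 0.
Top-right is two-thirds across and one-third down within the crop:
x = 0.00 + 2 × 2424.00/3 ≈ 1616; y = 579.00 + 1 × 3030.00/3 ≈ 1589.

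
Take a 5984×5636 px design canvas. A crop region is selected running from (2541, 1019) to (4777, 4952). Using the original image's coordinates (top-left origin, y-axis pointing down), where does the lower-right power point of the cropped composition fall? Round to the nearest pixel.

Crop width = 4777 − 2541 = 2236 px; one third is 745.33 px.
Crop height = 4952 − 1019 = 3933 px; one third is 1311.00 px.
The lower-right point is two-thirds across and two-thirds down within the crop:
x = 2541 + 2 × 745.33 ≈ 4032; y = 1019 + 2 × 1311.00 ≈ 3641.

(4032, 3641)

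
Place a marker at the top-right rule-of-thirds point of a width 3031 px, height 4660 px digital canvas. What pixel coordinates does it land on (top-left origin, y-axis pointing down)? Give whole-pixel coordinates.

The top-right point sits two-thirds of the way across and one-third of the way down.
x = 2 × 3031/3 ≈ 2021; y = 1 × 4660/3 ≈ 1553.

(2021, 1553)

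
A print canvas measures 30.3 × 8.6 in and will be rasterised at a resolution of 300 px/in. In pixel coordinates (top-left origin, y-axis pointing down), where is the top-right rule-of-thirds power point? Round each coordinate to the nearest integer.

(6060, 860)

In pixels the canvas is 30.3 × 300 = 9090 wide and 8.6 × 300 = 2580 tall.
The top-right point is two-thirds across and one-third down:
x = 2 × 9090/3 ≈ 6060; y = 1 × 2580/3 ≈ 860.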